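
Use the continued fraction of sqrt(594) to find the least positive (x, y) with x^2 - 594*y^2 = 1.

First expand sqrt(594) as a continued fraction. With x_i = (sqrt(594) + m_i)/d_i and (m_0, d_0) = (0, 1): a_0 = floor(sqrt(594)) = 24, since 24^2 = 576 <= 594 < 625 = 25^2.
Iterate m_{i+1} = d_i*a_i - m_i, d_{i+1} = (594 - m_{i+1}^2)/d_i, a_{i+1} = floor((a_0 + m_{i+1})/d_{i+1}):
  m_1 = 1*24 - 0 = 24, d_1 = (594 - 24^2)/1 = 18/1 = 18, a_1 = floor((24 + 24)/18) = 2.
  m_2 = 18*2 - 24 = 12, d_2 = (594 - 12^2)/18 = 450/18 = 25, a_2 = floor((24 + 12)/25) = 1.
  m_3 = 25*1 - 12 = 13, d_3 = (594 - 13^2)/25 = 425/25 = 17, a_3 = floor((24 + 13)/17) = 2.
  m_4 = 17*2 - 13 = 21, d_4 = (594 - 21^2)/17 = 153/17 = 9, a_4 = floor((24 + 21)/9) = 5.
  m_5 = 9*5 - 21 = 24, d_5 = (594 - 24^2)/9 = 18/9 = 2, a_5 = floor((24 + 24)/2) = 24.
  m_6 = 2*24 - 24 = 24, d_6 = (594 - 24^2)/2 = 18/2 = 9, a_6 = floor((24 + 24)/9) = 5.
  m_7 = 9*5 - 24 = 21, d_7 = (594 - 21^2)/9 = 153/9 = 17, a_7 = floor((24 + 21)/17) = 2.
  m_8 = 17*2 - 21 = 13, d_8 = (594 - 13^2)/17 = 425/17 = 25, a_8 = floor((24 + 13)/25) = 1.
  m_9 = 25*1 - 13 = 12, d_9 = (594 - 12^2)/25 = 450/25 = 18, a_9 = floor((24 + 12)/18) = 2.
  m_10 = 18*2 - 12 = 24, d_10 = (594 - 24^2)/18 = 18/18 = 1, a_10 = floor((24 + 24)/1) = 48.
  m_11 = 1*48 - 24 = 24, d_11 = (594 - 24^2)/1 = 18/1 = 18: (m_11, d_11) = (m_1, d_1) = (24, 18), so from here the quotients repeat a_1, ..., a_10; the period length is 10.
So sqrt(594) = [24; (2, 1, 2, 5, 24, 5, 2, 1, 2, 48)] with period length k = 10.
k is even, so the fundamental solution of x^2 - 594y^2 = 1 is (p_{k-1}, q_{k-1}) = (p_9, q_9); compute convergents through index 9.
Convergents (p_i = a_i*p_{i-1} + p_{i-2}, q_i = a_i*q_{i-1} + q_{i-2} with p_{-2}=0, p_{-1}=1, q_{-2}=1, q_{-1}=0):
  i=0: a_0=24, p_0 = 24*1 + 0 = 24, q_0 = 24*0 + 1 = 1.
  i=1: a_1=2, p_1 = 2*24 + 1 = 49, q_1 = 2*1 + 0 = 2.
  i=2: a_2=1, p_2 = 1*49 + 24 = 73, q_2 = 1*2 + 1 = 3.
  i=3: a_3=2, p_3 = 2*73 + 49 = 195, q_3 = 2*3 + 2 = 8.
  i=4: a_4=5, p_4 = 5*195 + 73 = 1048, q_4 = 5*8 + 3 = 43.
  i=5: a_5=24, p_5 = 24*1048 + 195 = 25347, q_5 = 24*43 + 8 = 1040.
  i=6: a_6=5, p_6 = 5*25347 + 1048 = 127783, q_6 = 5*1040 + 43 = 5243.
  i=7: a_7=2, p_7 = 2*127783 + 25347 = 280913, q_7 = 2*5243 + 1040 = 11526.
  i=8: a_8=1, p_8 = 1*280913 + 127783 = 408696, q_8 = 1*11526 + 5243 = 16769.
  i=9: a_9=2, p_9 = 2*408696 + 280913 = 1098305, q_9 = 2*16769 + 11526 = 45064.
Check: 1098305^2 - 594*45064^2 = 1206273873025 - 1206273873024 = 1, so (x, y) = (1098305, 45064) solves the equation, and by the theorem it is the least positive solution.

(x, y) = (1098305, 45064)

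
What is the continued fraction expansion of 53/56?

[0; 1, 17, 1, 2]

Run the Euclidean algorithm on 53 and 56; the successive quotients are the partial quotients a_0, a_1, ... (each step inverts the fractional part left over by the previous one):
  53 = 0*56 + 53, so a_0 = 0.
  56 = 1*53 + 3, so a_1 = 1.
  53 = 17*3 + 2, so a_2 = 17.
  3 = 1*2 + 1, so a_3 = 1.
  2 = 2*1 + 0, so a_4 = 2.
The remainder reaches 0 after 5 divisions, so the expansion has 5 partial quotients, read off in order.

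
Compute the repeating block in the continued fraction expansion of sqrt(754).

[27; (2, 5, 1, 1, 1, 1, 5, 2, 54)]

Write x_i = (sqrt(754) + m_i)/d_i with (m_0, d_0) = (0, 1). a_0 = floor(sqrt(754)) = 27, since 27^2 = 729 <= 754 < 784 = 28^2.
Iterate m_{i+1} = d_i*a_i - m_i, d_{i+1} = (754 - m_{i+1}^2)/d_i, a_{i+1} = floor((a_0 + m_{i+1})/d_{i+1}):
  m_1 = 1*27 - 0 = 27, d_1 = (754 - 27^2)/1 = 25/1 = 25, a_1 = floor((27 + 27)/25) = 2.
  m_2 = 25*2 - 27 = 23, d_2 = (754 - 23^2)/25 = 225/25 = 9, a_2 = floor((27 + 23)/9) = 5.
  m_3 = 9*5 - 23 = 22, d_3 = (754 - 22^2)/9 = 270/9 = 30, a_3 = floor((27 + 22)/30) = 1.
  m_4 = 30*1 - 22 = 8, d_4 = (754 - 8^2)/30 = 690/30 = 23, a_4 = floor((27 + 8)/23) = 1.
  m_5 = 23*1 - 8 = 15, d_5 = (754 - 15^2)/23 = 529/23 = 23, a_5 = floor((27 + 15)/23) = 1.
  m_6 = 23*1 - 15 = 8, d_6 = (754 - 8^2)/23 = 690/23 = 30, a_6 = floor((27 + 8)/30) = 1.
  m_7 = 30*1 - 8 = 22, d_7 = (754 - 22^2)/30 = 270/30 = 9, a_7 = floor((27 + 22)/9) = 5.
  m_8 = 9*5 - 22 = 23, d_8 = (754 - 23^2)/9 = 225/9 = 25, a_8 = floor((27 + 23)/25) = 2.
  m_9 = 25*2 - 23 = 27, d_9 = (754 - 27^2)/25 = 25/25 = 1, a_9 = floor((27 + 27)/1) = 54.
  m_10 = 1*54 - 27 = 27, d_10 = (754 - 27^2)/1 = 25/1 = 25: (m_10, d_10) = (m_1, d_1) = (27, 25), so from here the quotients repeat a_1, ..., a_9; the period length is 9.
Hence the expansion of sqrt(754) is a_0 = 27 followed by the repeating block 2, 5, 1, 1, 1, 1, 5, 2, 54 (period 9).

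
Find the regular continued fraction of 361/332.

[1; 11, 2, 4, 3]

Run the Euclidean algorithm on 361 and 332; the successive quotients are the partial quotients a_0, a_1, ... (each step inverts the fractional part left over by the previous one):
  361 = 1*332 + 29, so a_0 = 1.
  332 = 11*29 + 13, so a_1 = 11.
  29 = 2*13 + 3, so a_2 = 2.
  13 = 4*3 + 1, so a_3 = 4.
  3 = 3*1 + 0, so a_4 = 3.
The remainder reaches 0 after 5 divisions, so the expansion has 5 partial quotients, read off in order.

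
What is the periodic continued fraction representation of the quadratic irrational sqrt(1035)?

[32; (5, 1, 5, 64)]

Write x_i = (sqrt(1035) + m_i)/d_i with (m_0, d_0) = (0, 1). a_0 = floor(sqrt(1035)) = 32, since 32^2 = 1024 <= 1035 < 1089 = 33^2.
Iterate m_{i+1} = d_i*a_i - m_i, d_{i+1} = (1035 - m_{i+1}^2)/d_i, a_{i+1} = floor((a_0 + m_{i+1})/d_{i+1}):
  m_1 = 1*32 - 0 = 32, d_1 = (1035 - 32^2)/1 = 11/1 = 11, a_1 = floor((32 + 32)/11) = 5.
  m_2 = 11*5 - 32 = 23, d_2 = (1035 - 23^2)/11 = 506/11 = 46, a_2 = floor((32 + 23)/46) = 1.
  m_3 = 46*1 - 23 = 23, d_3 = (1035 - 23^2)/46 = 506/46 = 11, a_3 = floor((32 + 23)/11) = 5.
  m_4 = 11*5 - 23 = 32, d_4 = (1035 - 32^2)/11 = 11/11 = 1, a_4 = floor((32 + 32)/1) = 64.
  m_5 = 1*64 - 32 = 32, d_5 = (1035 - 32^2)/1 = 11/1 = 11: (m_5, d_5) = (m_1, d_1) = (32, 11), so from here the quotients repeat a_1, ..., a_4; the period length is 4.
Hence the expansion of sqrt(1035) is a_0 = 32 followed by the repeating block 5, 1, 5, 64 (period 4).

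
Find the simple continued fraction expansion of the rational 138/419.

[0; 3, 27, 1, 1, 2]

Run the Euclidean algorithm on 138 and 419; the successive quotients are the partial quotients a_0, a_1, ... (each step inverts the fractional part left over by the previous one):
  138 = 0*419 + 138, so a_0 = 0.
  419 = 3*138 + 5, so a_1 = 3.
  138 = 27*5 + 3, so a_2 = 27.
  5 = 1*3 + 2, so a_3 = 1.
  3 = 1*2 + 1, so a_4 = 1.
  2 = 2*1 + 0, so a_5 = 2.
The remainder reaches 0 after 6 divisions, so the expansion has 6 partial quotients, read off in order.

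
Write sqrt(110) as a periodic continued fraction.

Write x_i = (sqrt(110) + m_i)/d_i with (m_0, d_0) = (0, 1). a_0 = floor(sqrt(110)) = 10, since 10^2 = 100 <= 110 < 121 = 11^2.
Iterate m_{i+1} = d_i*a_i - m_i, d_{i+1} = (110 - m_{i+1}^2)/d_i, a_{i+1} = floor((a_0 + m_{i+1})/d_{i+1}):
  m_1 = 1*10 - 0 = 10, d_1 = (110 - 10^2)/1 = 10/1 = 10, a_1 = floor((10 + 10)/10) = 2.
  m_2 = 10*2 - 10 = 10, d_2 = (110 - 10^2)/10 = 10/10 = 1, a_2 = floor((10 + 10)/1) = 20.
  m_3 = 1*20 - 10 = 10, d_3 = (110 - 10^2)/1 = 10/1 = 10: (m_3, d_3) = (m_1, d_1) = (10, 10), so from here the quotients repeat a_1, a_2; the period length is 2.
Hence the expansion of sqrt(110) is a_0 = 10 followed by the repeating block 2, 20 (period 2).

[10; (2, 20)]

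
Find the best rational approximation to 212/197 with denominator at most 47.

14/13

Expand x = 212/197 as a continued fraction with the Euclidean algorithm:
  212 = 1*197 + 15, so a_0 = 1.
  197 = 13*15 + 2, so a_1 = 13.
  15 = 7*2 + 1, so a_2 = 7.
  2 = 2*1 + 0, so a_3 = 2.
so x = [1; 13, 7, 2].
Convergents (p_i = a_i*p_{i-1} + p_{i-2}, q_i = a_i*q_{i-1} + q_{i-2} with p_{-2}=0, p_{-1}=1, q_{-2}=1, q_{-1}=0), until the denominator exceeds 47:
  i=0: a_0=1, p_0 = 1*1 + 0 = 1, q_0 = 1*0 + 1 = 1.
  i=1: a_1=13, p_1 = 13*1 + 1 = 14, q_1 = 13*1 + 0 = 13.
  i=2: a_2=7, p_2 = 7*14 + 1 = 99, q_2 = 7*13 + 1 = 92.
q_2 = 92 > 47, so the last convergent with denominator <= 47 is p_1/q_1 = 14/13.
The closest fraction with denominator <= 47 is either p_1/q_1 or the intermediate fraction (k*p_1 + p_0)/(k*q_1 + q_0) with the largest k >= 1 whose denominator stays <= 47; these approach x as k grows, and every other convergent or intermediate fraction in range is farther away.
Largest k: floor((47 - q_0)/q_1) = floor((47 - 1)/13) = 3.
That gives (3*14 + 1)/(3*13 + 1) = 43/40.
Compare the errors: |x - 14/13| = |212*13 - 14*197|/(197*13) = 2/2561, and |x - 43/40| = |212*40 - 43*197|/(197*40) = 9/7880.
Cross-multiplying, 2*7880 = 15760 < 23049 = 9*2561, so 2/2561 is smaller: the convergent 14/13 is closer to x than 43/40.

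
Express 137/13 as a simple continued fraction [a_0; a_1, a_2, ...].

[10; 1, 1, 6]

Run the Euclidean algorithm on 137 and 13; the successive quotients are the partial quotients a_0, a_1, ... (each step inverts the fractional part left over by the previous one):
  137 = 10*13 + 7, so a_0 = 10.
  13 = 1*7 + 6, so a_1 = 1.
  7 = 1*6 + 1, so a_2 = 1.
  6 = 6*1 + 0, so a_3 = 6.
The remainder reaches 0 after 4 divisions, so the expansion has 4 partial quotients, read off in order.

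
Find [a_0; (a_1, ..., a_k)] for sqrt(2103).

[45; (1, 6, 15, 6, 1, 90)]

Write x_i = (sqrt(2103) + m_i)/d_i with (m_0, d_0) = (0, 1). a_0 = floor(sqrt(2103)) = 45, since 45^2 = 2025 <= 2103 < 2116 = 46^2.
Iterate m_{i+1} = d_i*a_i - m_i, d_{i+1} = (2103 - m_{i+1}^2)/d_i, a_{i+1} = floor((a_0 + m_{i+1})/d_{i+1}):
  m_1 = 1*45 - 0 = 45, d_1 = (2103 - 45^2)/1 = 78/1 = 78, a_1 = floor((45 + 45)/78) = 1.
  m_2 = 78*1 - 45 = 33, d_2 = (2103 - 33^2)/78 = 1014/78 = 13, a_2 = floor((45 + 33)/13) = 6.
  m_3 = 13*6 - 33 = 45, d_3 = (2103 - 45^2)/13 = 78/13 = 6, a_3 = floor((45 + 45)/6) = 15.
  m_4 = 6*15 - 45 = 45, d_4 = (2103 - 45^2)/6 = 78/6 = 13, a_4 = floor((45 + 45)/13) = 6.
  m_5 = 13*6 - 45 = 33, d_5 = (2103 - 33^2)/13 = 1014/13 = 78, a_5 = floor((45 + 33)/78) = 1.
  m_6 = 78*1 - 33 = 45, d_6 = (2103 - 45^2)/78 = 78/78 = 1, a_6 = floor((45 + 45)/1) = 90.
  m_7 = 1*90 - 45 = 45, d_7 = (2103 - 45^2)/1 = 78/1 = 78: (m_7, d_7) = (m_1, d_1) = (45, 78), so from here the quotients repeat a_1, ..., a_6; the period length is 6.
Hence the expansion of sqrt(2103) is a_0 = 45 followed by the repeating block 1, 6, 15, 6, 1, 90 (period 6).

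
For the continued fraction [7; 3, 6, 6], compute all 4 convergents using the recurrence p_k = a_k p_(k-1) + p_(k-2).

7/1, 22/3, 139/19, 856/117

Using the convergent recurrence p_i = a_i*p_{i-1} + p_{i-2}, q_i = a_i*q_{i-1} + q_{i-2} with p_{-2}=0, p_{-1}=1, q_{-2}=1, q_{-1}=0:
  i=0: a_0=7, p_0 = 7*1 + 0 = 7, q_0 = 7*0 + 1 = 1.
  i=1: a_1=3, p_1 = 3*7 + 1 = 22, q_1 = 3*1 + 0 = 3.
  i=2: a_2=6, p_2 = 6*22 + 7 = 139, q_2 = 6*3 + 1 = 19.
  i=3: a_3=6, p_3 = 6*139 + 22 = 856, q_3 = 6*19 + 3 = 117.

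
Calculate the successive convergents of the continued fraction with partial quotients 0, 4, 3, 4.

0/1, 1/4, 3/13, 13/56

Using the convergent recurrence p_i = a_i*p_{i-1} + p_{i-2}, q_i = a_i*q_{i-1} + q_{i-2} with p_{-2}=0, p_{-1}=1, q_{-2}=1, q_{-1}=0:
  i=0: a_0=0, p_0 = 0*1 + 0 = 0, q_0 = 0*0 + 1 = 1.
  i=1: a_1=4, p_1 = 4*0 + 1 = 1, q_1 = 4*1 + 0 = 4.
  i=2: a_2=3, p_2 = 3*1 + 0 = 3, q_2 = 3*4 + 1 = 13.
  i=3: a_3=4, p_3 = 4*3 + 1 = 13, q_3 = 4*13 + 4 = 56.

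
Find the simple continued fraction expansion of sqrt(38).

[6; (6, 12)]

Write x_i = (sqrt(38) + m_i)/d_i with (m_0, d_0) = (0, 1). a_0 = floor(sqrt(38)) = 6, since 6^2 = 36 <= 38 < 49 = 7^2.
Iterate m_{i+1} = d_i*a_i - m_i, d_{i+1} = (38 - m_{i+1}^2)/d_i, a_{i+1} = floor((a_0 + m_{i+1})/d_{i+1}):
  m_1 = 1*6 - 0 = 6, d_1 = (38 - 6^2)/1 = 2/1 = 2, a_1 = floor((6 + 6)/2) = 6.
  m_2 = 2*6 - 6 = 6, d_2 = (38 - 6^2)/2 = 2/2 = 1, a_2 = floor((6 + 6)/1) = 12.
  m_3 = 1*12 - 6 = 6, d_3 = (38 - 6^2)/1 = 2/1 = 2: (m_3, d_3) = (m_1, d_1) = (6, 2), so from here the quotients repeat a_1, a_2; the period length is 2.
Hence the expansion of sqrt(38) is a_0 = 6 followed by the repeating block 6, 12 (period 2).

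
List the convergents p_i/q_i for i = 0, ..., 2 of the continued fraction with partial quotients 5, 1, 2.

5/1, 6/1, 17/3

Using the convergent recurrence p_i = a_i*p_{i-1} + p_{i-2}, q_i = a_i*q_{i-1} + q_{i-2} with p_{-2}=0, p_{-1}=1, q_{-2}=1, q_{-1}=0:
  i=0: a_0=5, p_0 = 5*1 + 0 = 5, q_0 = 5*0 + 1 = 1.
  i=1: a_1=1, p_1 = 1*5 + 1 = 6, q_1 = 1*1 + 0 = 1.
  i=2: a_2=2, p_2 = 2*6 + 5 = 17, q_2 = 2*1 + 1 = 3.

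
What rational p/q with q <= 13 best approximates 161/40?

Expand x = 161/40 as a continued fraction with the Euclidean algorithm:
  161 = 4*40 + 1, so a_0 = 4.
  40 = 40*1 + 0, so a_1 = 40.
so x = [4; 40].
Convergents (p_i = a_i*p_{i-1} + p_{i-2}, q_i = a_i*q_{i-1} + q_{i-2} with p_{-2}=0, p_{-1}=1, q_{-2}=1, q_{-1}=0), until the denominator exceeds 13:
  i=0: a_0=4, p_0 = 4*1 + 0 = 4, q_0 = 4*0 + 1 = 1.
  i=1: a_1=40, p_1 = 40*4 + 1 = 161, q_1 = 40*1 + 0 = 40.
q_1 = 40 > 13, so the last convergent with denominator <= 13 is p_0/q_0 = 4/1.
The closest fraction with denominator <= 13 is either p_0/q_0 or the intermediate fraction (k*p_0 + p_{-1})/(k*q_0 + q_{-1}) with the largest k >= 1 whose denominator stays <= 13; these approach x as k grows, and every other convergent or intermediate fraction in range is farther away.
Largest k: floor((13 - q_{-1})/q_0) = floor((13 - 0)/1) = 13 (using the seeds p_{-1} = 1, q_{-1} = 0).
That gives (13*4 + 1)/(13*1 + 0) = 53/13.
Compare the errors: |x - 4/1| = |161*1 - 4*40|/(40*1) = 1/40, and |x - 53/13| = |161*13 - 53*40|/(40*13) = 27/520.
Cross-multiplying, 1*520 = 520 < 1080 = 27*40, so 1/40 is smaller: the convergent 4/1 is closer to x than 53/13.

4/1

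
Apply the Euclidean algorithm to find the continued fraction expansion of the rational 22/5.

Run the Euclidean algorithm on 22 and 5; the successive quotients are the partial quotients a_0, a_1, ... (each step inverts the fractional part left over by the previous one):
  22 = 4*5 + 2, so a_0 = 4.
  5 = 2*2 + 1, so a_1 = 2.
  2 = 2*1 + 0, so a_2 = 2.
The remainder reaches 0 after 3 divisions, so the expansion has 3 partial quotients, read off in order.

[4; 2, 2]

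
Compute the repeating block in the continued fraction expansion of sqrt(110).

Write x_i = (sqrt(110) + m_i)/d_i with (m_0, d_0) = (0, 1). a_0 = floor(sqrt(110)) = 10, since 10^2 = 100 <= 110 < 121 = 11^2.
Iterate m_{i+1} = d_i*a_i - m_i, d_{i+1} = (110 - m_{i+1}^2)/d_i, a_{i+1} = floor((a_0 + m_{i+1})/d_{i+1}):
  m_1 = 1*10 - 0 = 10, d_1 = (110 - 10^2)/1 = 10/1 = 10, a_1 = floor((10 + 10)/10) = 2.
  m_2 = 10*2 - 10 = 10, d_2 = (110 - 10^2)/10 = 10/10 = 1, a_2 = floor((10 + 10)/1) = 20.
  m_3 = 1*20 - 10 = 10, d_3 = (110 - 10^2)/1 = 10/1 = 10: (m_3, d_3) = (m_1, d_1) = (10, 10), so from here the quotients repeat a_1, a_2; the period length is 2.
Hence the expansion of sqrt(110) is a_0 = 10 followed by the repeating block 2, 20 (period 2).

[10; (2, 20)]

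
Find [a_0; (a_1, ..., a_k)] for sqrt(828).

[28; (1, 3, 2, 3, 1, 56)]

Write x_i = (sqrt(828) + m_i)/d_i with (m_0, d_0) = (0, 1). a_0 = floor(sqrt(828)) = 28, since 28^2 = 784 <= 828 < 841 = 29^2.
Iterate m_{i+1} = d_i*a_i - m_i, d_{i+1} = (828 - m_{i+1}^2)/d_i, a_{i+1} = floor((a_0 + m_{i+1})/d_{i+1}):
  m_1 = 1*28 - 0 = 28, d_1 = (828 - 28^2)/1 = 44/1 = 44, a_1 = floor((28 + 28)/44) = 1.
  m_2 = 44*1 - 28 = 16, d_2 = (828 - 16^2)/44 = 572/44 = 13, a_2 = floor((28 + 16)/13) = 3.
  m_3 = 13*3 - 16 = 23, d_3 = (828 - 23^2)/13 = 299/13 = 23, a_3 = floor((28 + 23)/23) = 2.
  m_4 = 23*2 - 23 = 23, d_4 = (828 - 23^2)/23 = 299/23 = 13, a_4 = floor((28 + 23)/13) = 3.
  m_5 = 13*3 - 23 = 16, d_5 = (828 - 16^2)/13 = 572/13 = 44, a_5 = floor((28 + 16)/44) = 1.
  m_6 = 44*1 - 16 = 28, d_6 = (828 - 28^2)/44 = 44/44 = 1, a_6 = floor((28 + 28)/1) = 56.
  m_7 = 1*56 - 28 = 28, d_7 = (828 - 28^2)/1 = 44/1 = 44: (m_7, d_7) = (m_1, d_1) = (28, 44), so from here the quotients repeat a_1, ..., a_6; the period length is 6.
Hence the expansion of sqrt(828) is a_0 = 28 followed by the repeating block 1, 3, 2, 3, 1, 56 (period 6).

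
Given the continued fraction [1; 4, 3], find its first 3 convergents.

Using the convergent recurrence p_i = a_i*p_{i-1} + p_{i-2}, q_i = a_i*q_{i-1} + q_{i-2} with p_{-2}=0, p_{-1}=1, q_{-2}=1, q_{-1}=0:
  i=0: a_0=1, p_0 = 1*1 + 0 = 1, q_0 = 1*0 + 1 = 1.
  i=1: a_1=4, p_1 = 4*1 + 1 = 5, q_1 = 4*1 + 0 = 4.
  i=2: a_2=3, p_2 = 3*5 + 1 = 16, q_2 = 3*4 + 1 = 13.

1/1, 5/4, 16/13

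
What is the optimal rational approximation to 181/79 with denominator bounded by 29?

Expand x = 181/79 as a continued fraction with the Euclidean algorithm:
  181 = 2*79 + 23, so a_0 = 2.
  79 = 3*23 + 10, so a_1 = 3.
  23 = 2*10 + 3, so a_2 = 2.
  10 = 3*3 + 1, so a_3 = 3.
  3 = 3*1 + 0, so a_4 = 3.
so x = [2; 3, 2, 3, 3].
Convergents (p_i = a_i*p_{i-1} + p_{i-2}, q_i = a_i*q_{i-1} + q_{i-2} with p_{-2}=0, p_{-1}=1, q_{-2}=1, q_{-1}=0), until the denominator exceeds 29:
  i=0: a_0=2, p_0 = 2*1 + 0 = 2, q_0 = 2*0 + 1 = 1.
  i=1: a_1=3, p_1 = 3*2 + 1 = 7, q_1 = 3*1 + 0 = 3.
  i=2: a_2=2, p_2 = 2*7 + 2 = 16, q_2 = 2*3 + 1 = 7.
  i=3: a_3=3, p_3 = 3*16 + 7 = 55, q_3 = 3*7 + 3 = 24.
  i=4: a_4=3, p_4 = 3*55 + 16 = 181, q_4 = 3*24 + 7 = 79.
q_4 = 79 > 29, so the last convergent with denominator <= 29 is p_3/q_3 = 55/24.
The closest fraction with denominator <= 29 is either p_3/q_3 or the intermediate fraction (k*p_3 + p_2)/(k*q_3 + q_2) with the largest k >= 1 whose denominator stays <= 29; these approach x as k grows, and every other convergent or intermediate fraction in range is farther away.
Largest k: floor((29 - q_2)/q_3) = floor((29 - 7)/24) = 0.
Since k = 0, no intermediate fraction beyond p_3/q_3 has denominator <= 29, so the convergent 55/24 is the closest (its error is |181*24 - 55*79|/(79*24) = 1/1896).

55/24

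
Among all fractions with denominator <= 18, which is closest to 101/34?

53/18

Expand x = 101/34 as a continued fraction with the Euclidean algorithm:
  101 = 2*34 + 33, so a_0 = 2.
  34 = 1*33 + 1, so a_1 = 1.
  33 = 33*1 + 0, so a_2 = 33.
so x = [2; 1, 33].
Convergents (p_i = a_i*p_{i-1} + p_{i-2}, q_i = a_i*q_{i-1} + q_{i-2} with p_{-2}=0, p_{-1}=1, q_{-2}=1, q_{-1}=0), until the denominator exceeds 18:
  i=0: a_0=2, p_0 = 2*1 + 0 = 2, q_0 = 2*0 + 1 = 1.
  i=1: a_1=1, p_1 = 1*2 + 1 = 3, q_1 = 1*1 + 0 = 1.
  i=2: a_2=33, p_2 = 33*3 + 2 = 101, q_2 = 33*1 + 1 = 34.
q_2 = 34 > 18, so the last convergent with denominator <= 18 is p_1/q_1 = 3/1.
The closest fraction with denominator <= 18 is either p_1/q_1 or the intermediate fraction (k*p_1 + p_0)/(k*q_1 + q_0) with the largest k >= 1 whose denominator stays <= 18; these approach x as k grows, and every other convergent or intermediate fraction in range is farther away.
Largest k: floor((18 - q_0)/q_1) = floor((18 - 1)/1) = 17.
That gives (17*3 + 2)/(17*1 + 1) = 53/18.
Compare the errors: |x - 3/1| = |101*1 - 3*34|/(34*1) = 1/34, and |x - 53/18| = |101*18 - 53*34|/(34*18) = 16/612.
Cross-multiplying, 16*34 = 544 < 612 = 1*612, so 16/612 is smaller: the intermediate fraction 53/18 is closer to x than 3/1.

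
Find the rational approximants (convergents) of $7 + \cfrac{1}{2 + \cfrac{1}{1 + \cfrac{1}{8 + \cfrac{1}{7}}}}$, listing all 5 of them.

Using the convergent recurrence p_i = a_i*p_{i-1} + p_{i-2}, q_i = a_i*q_{i-1} + q_{i-2} with p_{-2}=0, p_{-1}=1, q_{-2}=1, q_{-1}=0:
  i=0: a_0=7, p_0 = 7*1 + 0 = 7, q_0 = 7*0 + 1 = 1.
  i=1: a_1=2, p_1 = 2*7 + 1 = 15, q_1 = 2*1 + 0 = 2.
  i=2: a_2=1, p_2 = 1*15 + 7 = 22, q_2 = 1*2 + 1 = 3.
  i=3: a_3=8, p_3 = 8*22 + 15 = 191, q_3 = 8*3 + 2 = 26.
  i=4: a_4=7, p_4 = 7*191 + 22 = 1359, q_4 = 7*26 + 3 = 185.

7/1, 15/2, 22/3, 191/26, 1359/185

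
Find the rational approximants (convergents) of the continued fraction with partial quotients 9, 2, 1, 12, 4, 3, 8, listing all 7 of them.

Using the convergent recurrence p_i = a_i*p_{i-1} + p_{i-2}, q_i = a_i*q_{i-1} + q_{i-2} with p_{-2}=0, p_{-1}=1, q_{-2}=1, q_{-1}=0:
  i=0: a_0=9, p_0 = 9*1 + 0 = 9, q_0 = 9*0 + 1 = 1.
  i=1: a_1=2, p_1 = 2*9 + 1 = 19, q_1 = 2*1 + 0 = 2.
  i=2: a_2=1, p_2 = 1*19 + 9 = 28, q_2 = 1*2 + 1 = 3.
  i=3: a_3=12, p_3 = 12*28 + 19 = 355, q_3 = 12*3 + 2 = 38.
  i=4: a_4=4, p_4 = 4*355 + 28 = 1448, q_4 = 4*38 + 3 = 155.
  i=5: a_5=3, p_5 = 3*1448 + 355 = 4699, q_5 = 3*155 + 38 = 503.
  i=6: a_6=8, p_6 = 8*4699 + 1448 = 39040, q_6 = 8*503 + 155 = 4179.

9/1, 19/2, 28/3, 355/38, 1448/155, 4699/503, 39040/4179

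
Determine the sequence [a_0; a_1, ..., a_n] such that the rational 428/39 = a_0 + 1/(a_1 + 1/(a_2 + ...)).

Run the Euclidean algorithm on 428 and 39; the successive quotients are the partial quotients a_0, a_1, ... (each step inverts the fractional part left over by the previous one):
  428 = 10*39 + 38, so a_0 = 10.
  39 = 1*38 + 1, so a_1 = 1.
  38 = 38*1 + 0, so a_2 = 38.
The remainder reaches 0 after 3 divisions, so the expansion has 3 partial quotients, read off in order.

[10; 1, 38]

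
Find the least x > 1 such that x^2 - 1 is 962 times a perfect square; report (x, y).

First expand sqrt(962) as a continued fraction. With x_i = (sqrt(962) + m_i)/d_i and (m_0, d_0) = (0, 1): a_0 = floor(sqrt(962)) = 31, since 31^2 = 961 <= 962 < 1024 = 32^2.
Iterate m_{i+1} = d_i*a_i - m_i, d_{i+1} = (962 - m_{i+1}^2)/d_i, a_{i+1} = floor((a_0 + m_{i+1})/d_{i+1}):
  m_1 = 1*31 - 0 = 31, d_1 = (962 - 31^2)/1 = 1/1 = 1, a_1 = floor((31 + 31)/1) = 62.
  m_2 = 1*62 - 31 = 31, d_2 = (962 - 31^2)/1 = 1/1 = 1: (m_2, d_2) = (m_1, d_1) = (31, 1), so from here the quotient a_1 repeats; the period length is 1.
So sqrt(962) = [31; (62)] with period length k = 1.
k is odd, so (p_{k-1}, q_{k-1}) only solves x^2 - 962y^2 = -1 and the fundamental solution of x^2 - 962y^2 = 1 is (p_{2k-1}, q_{2k-1}) = (p_1, q_1); compute convergents through index 1, running through the period twice.
Convergents (p_i = a_i*p_{i-1} + p_{i-2}, q_i = a_i*q_{i-1} + q_{i-2} with p_{-2}=0, p_{-1}=1, q_{-2}=1, q_{-1}=0):
  i=0: a_0=31, p_0 = 31*1 + 0 = 31, q_0 = 31*0 + 1 = 1.
  i=1: a_1=62, p_1 = 62*31 + 1 = 1923, q_1 = 62*1 + 0 = 62.
Indeed p_0^2 - 962*q_0^2 = 961 - 962 = -1, not +1.
Check: 1923^2 - 962*62^2 = 3697929 - 3697928 = 1, so (x, y) = (1923, 62) solves the equation, and by the theorem it is the least positive solution.

(x, y) = (1923, 62)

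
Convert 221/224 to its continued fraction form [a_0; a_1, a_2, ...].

Run the Euclidean algorithm on 221 and 224; the successive quotients are the partial quotients a_0, a_1, ... (each step inverts the fractional part left over by the previous one):
  221 = 0*224 + 221, so a_0 = 0.
  224 = 1*221 + 3, so a_1 = 1.
  221 = 73*3 + 2, so a_2 = 73.
  3 = 1*2 + 1, so a_3 = 1.
  2 = 2*1 + 0, so a_4 = 2.
The remainder reaches 0 after 5 divisions, so the expansion has 5 partial quotients, read off in order.

[0; 1, 73, 1, 2]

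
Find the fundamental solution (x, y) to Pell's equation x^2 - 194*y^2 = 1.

(x, y) = (195, 14)

First expand sqrt(194) as a continued fraction. With x_i = (sqrt(194) + m_i)/d_i and (m_0, d_0) = (0, 1): a_0 = floor(sqrt(194)) = 13, since 13^2 = 169 <= 194 < 196 = 14^2.
Iterate m_{i+1} = d_i*a_i - m_i, d_{i+1} = (194 - m_{i+1}^2)/d_i, a_{i+1} = floor((a_0 + m_{i+1})/d_{i+1}):
  m_1 = 1*13 - 0 = 13, d_1 = (194 - 13^2)/1 = 25/1 = 25, a_1 = floor((13 + 13)/25) = 1.
  m_2 = 25*1 - 13 = 12, d_2 = (194 - 12^2)/25 = 50/25 = 2, a_2 = floor((13 + 12)/2) = 12.
  m_3 = 2*12 - 12 = 12, d_3 = (194 - 12^2)/2 = 50/2 = 25, a_3 = floor((13 + 12)/25) = 1.
  m_4 = 25*1 - 12 = 13, d_4 = (194 - 13^2)/25 = 25/25 = 1, a_4 = floor((13 + 13)/1) = 26.
  m_5 = 1*26 - 13 = 13, d_5 = (194 - 13^2)/1 = 25/1 = 25: (m_5, d_5) = (m_1, d_1) = (13, 25), so from here the quotients repeat a_1, ..., a_4; the period length is 4.
So sqrt(194) = [13; (1, 12, 1, 26)] with period length k = 4.
k is even, so the fundamental solution of x^2 - 194y^2 = 1 is (p_{k-1}, q_{k-1}) = (p_3, q_3); compute convergents through index 3.
Convergents (p_i = a_i*p_{i-1} + p_{i-2}, q_i = a_i*q_{i-1} + q_{i-2} with p_{-2}=0, p_{-1}=1, q_{-2}=1, q_{-1}=0):
  i=0: a_0=13, p_0 = 13*1 + 0 = 13, q_0 = 13*0 + 1 = 1.
  i=1: a_1=1, p_1 = 1*13 + 1 = 14, q_1 = 1*1 + 0 = 1.
  i=2: a_2=12, p_2 = 12*14 + 13 = 181, q_2 = 12*1 + 1 = 13.
  i=3: a_3=1, p_3 = 1*181 + 14 = 195, q_3 = 1*13 + 1 = 14.
Check: 195^2 - 194*14^2 = 38025 - 38024 = 1, so (x, y) = (195, 14) solves the equation, and by the theorem it is the least positive solution.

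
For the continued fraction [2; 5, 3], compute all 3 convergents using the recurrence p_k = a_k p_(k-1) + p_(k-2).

2/1, 11/5, 35/16

Using the convergent recurrence p_i = a_i*p_{i-1} + p_{i-2}, q_i = a_i*q_{i-1} + q_{i-2} with p_{-2}=0, p_{-1}=1, q_{-2}=1, q_{-1}=0:
  i=0: a_0=2, p_0 = 2*1 + 0 = 2, q_0 = 2*0 + 1 = 1.
  i=1: a_1=5, p_1 = 5*2 + 1 = 11, q_1 = 5*1 + 0 = 5.
  i=2: a_2=3, p_2 = 3*11 + 2 = 35, q_2 = 3*5 + 1 = 16.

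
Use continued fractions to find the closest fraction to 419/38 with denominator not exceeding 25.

Expand x = 419/38 as a continued fraction with the Euclidean algorithm:
  419 = 11*38 + 1, so a_0 = 11.
  38 = 38*1 + 0, so a_1 = 38.
so x = [11; 38].
Convergents (p_i = a_i*p_{i-1} + p_{i-2}, q_i = a_i*q_{i-1} + q_{i-2} with p_{-2}=0, p_{-1}=1, q_{-2}=1, q_{-1}=0), until the denominator exceeds 25:
  i=0: a_0=11, p_0 = 11*1 + 0 = 11, q_0 = 11*0 + 1 = 1.
  i=1: a_1=38, p_1 = 38*11 + 1 = 419, q_1 = 38*1 + 0 = 38.
q_1 = 38 > 25, so the last convergent with denominator <= 25 is p_0/q_0 = 11/1.
The closest fraction with denominator <= 25 is either p_0/q_0 or the intermediate fraction (k*p_0 + p_{-1})/(k*q_0 + q_{-1}) with the largest k >= 1 whose denominator stays <= 25; these approach x as k grows, and every other convergent or intermediate fraction in range is farther away.
Largest k: floor((25 - q_{-1})/q_0) = floor((25 - 0)/1) = 25 (using the seeds p_{-1} = 1, q_{-1} = 0).
That gives (25*11 + 1)/(25*1 + 0) = 276/25.
Compare the errors: |x - 11/1| = |419*1 - 11*38|/(38*1) = 1/38, and |x - 276/25| = |419*25 - 276*38|/(38*25) = 13/950.
Cross-multiplying, 13*38 = 494 < 950 = 1*950, so 13/950 is smaller: the intermediate fraction 276/25 is closer to x than 11/1.

276/25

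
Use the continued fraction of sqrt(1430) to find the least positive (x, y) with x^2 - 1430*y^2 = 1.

(x, y) = (13311, 352)

First expand sqrt(1430) as a continued fraction. With x_i = (sqrt(1430) + m_i)/d_i and (m_0, d_0) = (0, 1): a_0 = floor(sqrt(1430)) = 37, since 37^2 = 1369 <= 1430 < 1444 = 38^2.
Iterate m_{i+1} = d_i*a_i - m_i, d_{i+1} = (1430 - m_{i+1}^2)/d_i, a_{i+1} = floor((a_0 + m_{i+1})/d_{i+1}):
  m_1 = 1*37 - 0 = 37, d_1 = (1430 - 37^2)/1 = 61/1 = 61, a_1 = floor((37 + 37)/61) = 1.
  m_2 = 61*1 - 37 = 24, d_2 = (1430 - 24^2)/61 = 854/61 = 14, a_2 = floor((37 + 24)/14) = 4.
  m_3 = 14*4 - 24 = 32, d_3 = (1430 - 32^2)/14 = 406/14 = 29, a_3 = floor((37 + 32)/29) = 2.
  m_4 = 29*2 - 32 = 26, d_4 = (1430 - 26^2)/29 = 754/29 = 26, a_4 = floor((37 + 26)/26) = 2.
  m_5 = 26*2 - 26 = 26, d_5 = (1430 - 26^2)/26 = 754/26 = 29, a_5 = floor((37 + 26)/29) = 2.
  m_6 = 29*2 - 26 = 32, d_6 = (1430 - 32^2)/29 = 406/29 = 14, a_6 = floor((37 + 32)/14) = 4.
  m_7 = 14*4 - 32 = 24, d_7 = (1430 - 24^2)/14 = 854/14 = 61, a_7 = floor((37 + 24)/61) = 1.
  m_8 = 61*1 - 24 = 37, d_8 = (1430 - 37^2)/61 = 61/61 = 1, a_8 = floor((37 + 37)/1) = 74.
  m_9 = 1*74 - 37 = 37, d_9 = (1430 - 37^2)/1 = 61/1 = 61: (m_9, d_9) = (m_1, d_1) = (37, 61), so from here the quotients repeat a_1, ..., a_8; the period length is 8.
So sqrt(1430) = [37; (1, 4, 2, 2, 2, 4, 1, 74)] with period length k = 8.
k is even, so the fundamental solution of x^2 - 1430y^2 = 1 is (p_{k-1}, q_{k-1}) = (p_7, q_7); compute convergents through index 7.
Convergents (p_i = a_i*p_{i-1} + p_{i-2}, q_i = a_i*q_{i-1} + q_{i-2} with p_{-2}=0, p_{-1}=1, q_{-2}=1, q_{-1}=0):
  i=0: a_0=37, p_0 = 37*1 + 0 = 37, q_0 = 37*0 + 1 = 1.
  i=1: a_1=1, p_1 = 1*37 + 1 = 38, q_1 = 1*1 + 0 = 1.
  i=2: a_2=4, p_2 = 4*38 + 37 = 189, q_2 = 4*1 + 1 = 5.
  i=3: a_3=2, p_3 = 2*189 + 38 = 416, q_3 = 2*5 + 1 = 11.
  i=4: a_4=2, p_4 = 2*416 + 189 = 1021, q_4 = 2*11 + 5 = 27.
  i=5: a_5=2, p_5 = 2*1021 + 416 = 2458, q_5 = 2*27 + 11 = 65.
  i=6: a_6=4, p_6 = 4*2458 + 1021 = 10853, q_6 = 4*65 + 27 = 287.
  i=7: a_7=1, p_7 = 1*10853 + 2458 = 13311, q_7 = 1*287 + 65 = 352.
Check: 13311^2 - 1430*352^2 = 177182721 - 177182720 = 1, so (x, y) = (13311, 352) solves the equation, and by the theorem it is the least positive solution.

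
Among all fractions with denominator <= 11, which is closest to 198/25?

87/11

Expand x = 198/25 as a continued fraction with the Euclidean algorithm:
  198 = 7*25 + 23, so a_0 = 7.
  25 = 1*23 + 2, so a_1 = 1.
  23 = 11*2 + 1, so a_2 = 11.
  2 = 2*1 + 0, so a_3 = 2.
so x = [7; 1, 11, 2].
Convergents (p_i = a_i*p_{i-1} + p_{i-2}, q_i = a_i*q_{i-1} + q_{i-2} with p_{-2}=0, p_{-1}=1, q_{-2}=1, q_{-1}=0), until the denominator exceeds 11:
  i=0: a_0=7, p_0 = 7*1 + 0 = 7, q_0 = 7*0 + 1 = 1.
  i=1: a_1=1, p_1 = 1*7 + 1 = 8, q_1 = 1*1 + 0 = 1.
  i=2: a_2=11, p_2 = 11*8 + 7 = 95, q_2 = 11*1 + 1 = 12.
q_2 = 12 > 11, so the last convergent with denominator <= 11 is p_1/q_1 = 8/1.
The closest fraction with denominator <= 11 is either p_1/q_1 or the intermediate fraction (k*p_1 + p_0)/(k*q_1 + q_0) with the largest k >= 1 whose denominator stays <= 11; these approach x as k grows, and every other convergent or intermediate fraction in range is farther away.
Largest k: floor((11 - q_0)/q_1) = floor((11 - 1)/1) = 10.
That gives (10*8 + 7)/(10*1 + 1) = 87/11.
Compare the errors: |x - 8/1| = |198*1 - 8*25|/(25*1) = 2/25, and |x - 87/11| = |198*11 - 87*25|/(25*11) = 3/275.
Cross-multiplying, 3*25 = 75 < 550 = 2*275, so 3/275 is smaller: the intermediate fraction 87/11 is closer to x than 8/1.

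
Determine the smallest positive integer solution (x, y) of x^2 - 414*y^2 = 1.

(x, y) = (24335, 1196)

First expand sqrt(414) as a continued fraction. With x_i = (sqrt(414) + m_i)/d_i and (m_0, d_0) = (0, 1): a_0 = floor(sqrt(414)) = 20, since 20^2 = 400 <= 414 < 441 = 21^2.
Iterate m_{i+1} = d_i*a_i - m_i, d_{i+1} = (414 - m_{i+1}^2)/d_i, a_{i+1} = floor((a_0 + m_{i+1})/d_{i+1}):
  m_1 = 1*20 - 0 = 20, d_1 = (414 - 20^2)/1 = 14/1 = 14, a_1 = floor((20 + 20)/14) = 2.
  m_2 = 14*2 - 20 = 8, d_2 = (414 - 8^2)/14 = 350/14 = 25, a_2 = floor((20 + 8)/25) = 1.
  m_3 = 25*1 - 8 = 17, d_3 = (414 - 17^2)/25 = 125/25 = 5, a_3 = floor((20 + 17)/5) = 7.
  m_4 = 5*7 - 17 = 18, d_4 = (414 - 18^2)/5 = 90/5 = 18, a_4 = floor((20 + 18)/18) = 2.
  m_5 = 18*2 - 18 = 18, d_5 = (414 - 18^2)/18 = 90/18 = 5, a_5 = floor((20 + 18)/5) = 7.
  m_6 = 5*7 - 18 = 17, d_6 = (414 - 17^2)/5 = 125/5 = 25, a_6 = floor((20 + 17)/25) = 1.
  m_7 = 25*1 - 17 = 8, d_7 = (414 - 8^2)/25 = 350/25 = 14, a_7 = floor((20 + 8)/14) = 2.
  m_8 = 14*2 - 8 = 20, d_8 = (414 - 20^2)/14 = 14/14 = 1, a_8 = floor((20 + 20)/1) = 40.
  m_9 = 1*40 - 20 = 20, d_9 = (414 - 20^2)/1 = 14/1 = 14: (m_9, d_9) = (m_1, d_1) = (20, 14), so from here the quotients repeat a_1, ..., a_8; the period length is 8.
So sqrt(414) = [20; (2, 1, 7, 2, 7, 1, 2, 40)] with period length k = 8.
k is even, so the fundamental solution of x^2 - 414y^2 = 1 is (p_{k-1}, q_{k-1}) = (p_7, q_7); compute convergents through index 7.
Convergents (p_i = a_i*p_{i-1} + p_{i-2}, q_i = a_i*q_{i-1} + q_{i-2} with p_{-2}=0, p_{-1}=1, q_{-2}=1, q_{-1}=0):
  i=0: a_0=20, p_0 = 20*1 + 0 = 20, q_0 = 20*0 + 1 = 1.
  i=1: a_1=2, p_1 = 2*20 + 1 = 41, q_1 = 2*1 + 0 = 2.
  i=2: a_2=1, p_2 = 1*41 + 20 = 61, q_2 = 1*2 + 1 = 3.
  i=3: a_3=7, p_3 = 7*61 + 41 = 468, q_3 = 7*3 + 2 = 23.
  i=4: a_4=2, p_4 = 2*468 + 61 = 997, q_4 = 2*23 + 3 = 49.
  i=5: a_5=7, p_5 = 7*997 + 468 = 7447, q_5 = 7*49 + 23 = 366.
  i=6: a_6=1, p_6 = 1*7447 + 997 = 8444, q_6 = 1*366 + 49 = 415.
  i=7: a_7=2, p_7 = 2*8444 + 7447 = 24335, q_7 = 2*415 + 366 = 1196.
Check: 24335^2 - 414*1196^2 = 592192225 - 592192224 = 1, so (x, y) = (24335, 1196) solves the equation, and by the theorem it is the least positive solution.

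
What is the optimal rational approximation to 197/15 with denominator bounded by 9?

Expand x = 197/15 as a continued fraction with the Euclidean algorithm:
  197 = 13*15 + 2, so a_0 = 13.
  15 = 7*2 + 1, so a_1 = 7.
  2 = 2*1 + 0, so a_2 = 2.
so x = [13; 7, 2].
Convergents (p_i = a_i*p_{i-1} + p_{i-2}, q_i = a_i*q_{i-1} + q_{i-2} with p_{-2}=0, p_{-1}=1, q_{-2}=1, q_{-1}=0), until the denominator exceeds 9:
  i=0: a_0=13, p_0 = 13*1 + 0 = 13, q_0 = 13*0 + 1 = 1.
  i=1: a_1=7, p_1 = 7*13 + 1 = 92, q_1 = 7*1 + 0 = 7.
  i=2: a_2=2, p_2 = 2*92 + 13 = 197, q_2 = 2*7 + 1 = 15.
q_2 = 15 > 9, so the last convergent with denominator <= 9 is p_1/q_1 = 92/7.
The closest fraction with denominator <= 9 is either p_1/q_1 or the intermediate fraction (k*p_1 + p_0)/(k*q_1 + q_0) with the largest k >= 1 whose denominator stays <= 9; these approach x as k grows, and every other convergent or intermediate fraction in range is farther away.
Largest k: floor((9 - q_0)/q_1) = floor((9 - 1)/7) = 1.
That gives (1*92 + 13)/(1*7 + 1) = 105/8.
Compare the errors: |x - 92/7| = |197*7 - 92*15|/(15*7) = 1/105, and |x - 105/8| = |197*8 - 105*15|/(15*8) = 1/120.
Cross-multiplying, 1*105 = 105 < 120 = 1*120, so 1/120 is smaller: the intermediate fraction 105/8 is closer to x than 92/7.

105/8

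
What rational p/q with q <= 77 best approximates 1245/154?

574/71

Expand x = 1245/154 as a continued fraction with the Euclidean algorithm:
  1245 = 8*154 + 13, so a_0 = 8.
  154 = 11*13 + 11, so a_1 = 11.
  13 = 1*11 + 2, so a_2 = 1.
  11 = 5*2 + 1, so a_3 = 5.
  2 = 2*1 + 0, so a_4 = 2.
so x = [8; 11, 1, 5, 2].
Convergents (p_i = a_i*p_{i-1} + p_{i-2}, q_i = a_i*q_{i-1} + q_{i-2} with p_{-2}=0, p_{-1}=1, q_{-2}=1, q_{-1}=0), until the denominator exceeds 77:
  i=0: a_0=8, p_0 = 8*1 + 0 = 8, q_0 = 8*0 + 1 = 1.
  i=1: a_1=11, p_1 = 11*8 + 1 = 89, q_1 = 11*1 + 0 = 11.
  i=2: a_2=1, p_2 = 1*89 + 8 = 97, q_2 = 1*11 + 1 = 12.
  i=3: a_3=5, p_3 = 5*97 + 89 = 574, q_3 = 5*12 + 11 = 71.
  i=4: a_4=2, p_4 = 2*574 + 97 = 1245, q_4 = 2*71 + 12 = 154.
q_4 = 154 > 77, so the last convergent with denominator <= 77 is p_3/q_3 = 574/71.
The closest fraction with denominator <= 77 is either p_3/q_3 or the intermediate fraction (k*p_3 + p_2)/(k*q_3 + q_2) with the largest k >= 1 whose denominator stays <= 77; these approach x as k grows, and every other convergent or intermediate fraction in range is farther away.
Largest k: floor((77 - q_2)/q_3) = floor((77 - 12)/71) = 0.
Since k = 0, no intermediate fraction beyond p_3/q_3 has denominator <= 77, so the convergent 574/71 is the closest (its error is |1245*71 - 574*154|/(154*71) = 1/10934).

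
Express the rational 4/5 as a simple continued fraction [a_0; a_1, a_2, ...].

[0; 1, 4]

Run the Euclidean algorithm on 4 and 5; the successive quotients are the partial quotients a_0, a_1, ... (each step inverts the fractional part left over by the previous one):
  4 = 0*5 + 4, so a_0 = 0.
  5 = 1*4 + 1, so a_1 = 1.
  4 = 4*1 + 0, so a_2 = 4.
The remainder reaches 0 after 3 divisions, so the expansion has 3 partial quotients, read off in order.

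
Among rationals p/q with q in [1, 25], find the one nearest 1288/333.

Expand x = 1288/333 as a continued fraction with the Euclidean algorithm:
  1288 = 3*333 + 289, so a_0 = 3.
  333 = 1*289 + 44, so a_1 = 1.
  289 = 6*44 + 25, so a_2 = 6.
  44 = 1*25 + 19, so a_3 = 1.
  25 = 1*19 + 6, so a_4 = 1.
  19 = 3*6 + 1, so a_5 = 3.
  6 = 6*1 + 0, so a_6 = 6.
so x = [3; 1, 6, 1, 1, 3, 6].
Convergents (p_i = a_i*p_{i-1} + p_{i-2}, q_i = a_i*q_{i-1} + q_{i-2} with p_{-2}=0, p_{-1}=1, q_{-2}=1, q_{-1}=0), until the denominator exceeds 25:
  i=0: a_0=3, p_0 = 3*1 + 0 = 3, q_0 = 3*0 + 1 = 1.
  i=1: a_1=1, p_1 = 1*3 + 1 = 4, q_1 = 1*1 + 0 = 1.
  i=2: a_2=6, p_2 = 6*4 + 3 = 27, q_2 = 6*1 + 1 = 7.
  i=3: a_3=1, p_3 = 1*27 + 4 = 31, q_3 = 1*7 + 1 = 8.
  i=4: a_4=1, p_4 = 1*31 + 27 = 58, q_4 = 1*8 + 7 = 15.
  i=5: a_5=3, p_5 = 3*58 + 31 = 205, q_5 = 3*15 + 8 = 53.
q_5 = 53 > 25, so the last convergent with denominator <= 25 is p_4/q_4 = 58/15.
The closest fraction with denominator <= 25 is either p_4/q_4 or the intermediate fraction (k*p_4 + p_3)/(k*q_4 + q_3) with the largest k >= 1 whose denominator stays <= 25; these approach x as k grows, and every other convergent or intermediate fraction in range is farther away.
Largest k: floor((25 - q_3)/q_4) = floor((25 - 8)/15) = 1.
That gives (1*58 + 31)/(1*15 + 8) = 89/23.
Compare the errors: |x - 58/15| = |1288*15 - 58*333|/(333*15) = 6/4995, and |x - 89/23| = |1288*23 - 89*333|/(333*23) = 13/7659.
Cross-multiplying, 6*7659 = 45954 < 64935 = 13*4995, so 6/4995 is smaller: the convergent 58/15 is closer to x than 89/23.

58/15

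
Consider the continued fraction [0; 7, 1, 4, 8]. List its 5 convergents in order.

Using the convergent recurrence p_i = a_i*p_{i-1} + p_{i-2}, q_i = a_i*q_{i-1} + q_{i-2} with p_{-2}=0, p_{-1}=1, q_{-2}=1, q_{-1}=0:
  i=0: a_0=0, p_0 = 0*1 + 0 = 0, q_0 = 0*0 + 1 = 1.
  i=1: a_1=7, p_1 = 7*0 + 1 = 1, q_1 = 7*1 + 0 = 7.
  i=2: a_2=1, p_2 = 1*1 + 0 = 1, q_2 = 1*7 + 1 = 8.
  i=3: a_3=4, p_3 = 4*1 + 1 = 5, q_3 = 4*8 + 7 = 39.
  i=4: a_4=8, p_4 = 8*5 + 1 = 41, q_4 = 8*39 + 8 = 320.

0/1, 1/7, 1/8, 5/39, 41/320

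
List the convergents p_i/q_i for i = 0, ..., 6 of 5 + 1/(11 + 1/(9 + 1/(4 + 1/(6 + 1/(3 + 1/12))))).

5/1, 56/11, 509/100, 2092/411, 13061/2566, 41275/8109, 508361/99874

Using the convergent recurrence p_i = a_i*p_{i-1} + p_{i-2}, q_i = a_i*q_{i-1} + q_{i-2} with p_{-2}=0, p_{-1}=1, q_{-2}=1, q_{-1}=0:
  i=0: a_0=5, p_0 = 5*1 + 0 = 5, q_0 = 5*0 + 1 = 1.
  i=1: a_1=11, p_1 = 11*5 + 1 = 56, q_1 = 11*1 + 0 = 11.
  i=2: a_2=9, p_2 = 9*56 + 5 = 509, q_2 = 9*11 + 1 = 100.
  i=3: a_3=4, p_3 = 4*509 + 56 = 2092, q_3 = 4*100 + 11 = 411.
  i=4: a_4=6, p_4 = 6*2092 + 509 = 13061, q_4 = 6*411 + 100 = 2566.
  i=5: a_5=3, p_5 = 3*13061 + 2092 = 41275, q_5 = 3*2566 + 411 = 8109.
  i=6: a_6=12, p_6 = 12*41275 + 13061 = 508361, q_6 = 12*8109 + 2566 = 99874.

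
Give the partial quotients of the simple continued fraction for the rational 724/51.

Run the Euclidean algorithm on 724 and 51; the successive quotients are the partial quotients a_0, a_1, ... (each step inverts the fractional part left over by the previous one):
  724 = 14*51 + 10, so a_0 = 14.
  51 = 5*10 + 1, so a_1 = 5.
  10 = 10*1 + 0, so a_2 = 10.
The remainder reaches 0 after 3 divisions, so the expansion has 3 partial quotients, read off in order.

[14; 5, 10]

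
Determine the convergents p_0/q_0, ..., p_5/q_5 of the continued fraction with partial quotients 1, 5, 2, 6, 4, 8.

1/1, 6/5, 13/11, 84/71, 349/295, 2876/2431

Using the convergent recurrence p_i = a_i*p_{i-1} + p_{i-2}, q_i = a_i*q_{i-1} + q_{i-2} with p_{-2}=0, p_{-1}=1, q_{-2}=1, q_{-1}=0:
  i=0: a_0=1, p_0 = 1*1 + 0 = 1, q_0 = 1*0 + 1 = 1.
  i=1: a_1=5, p_1 = 5*1 + 1 = 6, q_1 = 5*1 + 0 = 5.
  i=2: a_2=2, p_2 = 2*6 + 1 = 13, q_2 = 2*5 + 1 = 11.
  i=3: a_3=6, p_3 = 6*13 + 6 = 84, q_3 = 6*11 + 5 = 71.
  i=4: a_4=4, p_4 = 4*84 + 13 = 349, q_4 = 4*71 + 11 = 295.
  i=5: a_5=8, p_5 = 8*349 + 84 = 2876, q_5 = 8*295 + 71 = 2431.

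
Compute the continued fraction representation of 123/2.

Run the Euclidean algorithm on 123 and 2; the successive quotients are the partial quotients a_0, a_1, ... (each step inverts the fractional part left over by the previous one):
  123 = 61*2 + 1, so a_0 = 61.
  2 = 2*1 + 0, so a_1 = 2.
The remainder reaches 0 after 2 divisions, so the expansion has 2 partial quotients, read off in order.

[61; 2]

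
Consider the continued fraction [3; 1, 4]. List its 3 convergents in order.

Using the convergent recurrence p_i = a_i*p_{i-1} + p_{i-2}, q_i = a_i*q_{i-1} + q_{i-2} with p_{-2}=0, p_{-1}=1, q_{-2}=1, q_{-1}=0:
  i=0: a_0=3, p_0 = 3*1 + 0 = 3, q_0 = 3*0 + 1 = 1.
  i=1: a_1=1, p_1 = 1*3 + 1 = 4, q_1 = 1*1 + 0 = 1.
  i=2: a_2=4, p_2 = 4*4 + 3 = 19, q_2 = 4*1 + 1 = 5.

3/1, 4/1, 19/5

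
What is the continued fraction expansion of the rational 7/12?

[0; 1, 1, 2, 2]

Run the Euclidean algorithm on 7 and 12; the successive quotients are the partial quotients a_0, a_1, ... (each step inverts the fractional part left over by the previous one):
  7 = 0*12 + 7, so a_0 = 0.
  12 = 1*7 + 5, so a_1 = 1.
  7 = 1*5 + 2, so a_2 = 1.
  5 = 2*2 + 1, so a_3 = 2.
  2 = 2*1 + 0, so a_4 = 2.
The remainder reaches 0 after 5 divisions, so the expansion has 5 partial quotients, read off in order.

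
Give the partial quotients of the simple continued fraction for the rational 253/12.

Run the Euclidean algorithm on 253 and 12; the successive quotients are the partial quotients a_0, a_1, ... (each step inverts the fractional part left over by the previous one):
  253 = 21*12 + 1, so a_0 = 21.
  12 = 12*1 + 0, so a_1 = 12.
The remainder reaches 0 after 2 divisions, so the expansion has 2 partial quotients, read off in order.

[21; 12]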